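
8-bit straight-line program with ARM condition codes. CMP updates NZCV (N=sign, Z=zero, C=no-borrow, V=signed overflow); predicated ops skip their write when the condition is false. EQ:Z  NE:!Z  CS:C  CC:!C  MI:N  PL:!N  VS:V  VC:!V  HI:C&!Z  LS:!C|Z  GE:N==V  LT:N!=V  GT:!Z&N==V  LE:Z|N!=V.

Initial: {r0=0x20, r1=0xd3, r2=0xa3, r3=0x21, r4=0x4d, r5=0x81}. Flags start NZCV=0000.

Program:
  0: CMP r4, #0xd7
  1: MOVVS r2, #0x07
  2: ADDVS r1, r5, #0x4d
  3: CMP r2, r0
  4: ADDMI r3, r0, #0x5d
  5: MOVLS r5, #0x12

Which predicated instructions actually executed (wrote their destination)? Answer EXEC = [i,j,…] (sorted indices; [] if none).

[0] flags=0000 → (cmp)
[1] flags=0000 VS?F → skip
[2] flags=0000 VS?F → skip
[3] flags=1010 → (cmp)
[4] flags=1010 MI?T → r3=0x7d
[5] flags=1010 LS?F → skip

EXEC = [4]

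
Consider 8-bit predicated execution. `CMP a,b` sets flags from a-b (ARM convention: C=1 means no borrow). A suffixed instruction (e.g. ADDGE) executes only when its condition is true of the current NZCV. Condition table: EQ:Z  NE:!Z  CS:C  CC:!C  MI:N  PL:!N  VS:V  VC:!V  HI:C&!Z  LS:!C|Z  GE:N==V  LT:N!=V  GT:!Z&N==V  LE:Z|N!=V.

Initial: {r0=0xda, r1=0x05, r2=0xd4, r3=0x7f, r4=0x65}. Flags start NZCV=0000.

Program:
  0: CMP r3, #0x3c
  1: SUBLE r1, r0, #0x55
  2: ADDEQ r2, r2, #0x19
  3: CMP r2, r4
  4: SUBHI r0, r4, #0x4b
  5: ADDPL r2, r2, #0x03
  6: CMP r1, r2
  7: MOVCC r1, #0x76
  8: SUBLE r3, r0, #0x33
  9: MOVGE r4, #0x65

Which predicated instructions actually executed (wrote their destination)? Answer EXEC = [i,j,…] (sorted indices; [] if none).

[0] flags=0010 → (cmp)
[1] flags=0010 LE?F → skip
[2] flags=0010 EQ?F → skip
[3] flags=0011 → (cmp)
[4] flags=0011 HI?T → r0=0x1a
[5] flags=0011 PL?T → r2=0xd7
[6] flags=0000 → (cmp)
[7] flags=0000 CC?T → r1=0x76
[8] flags=0000 LE?F → skip
[9] flags=0000 GE?T → r4=0x65

EXEC = [4,5,7,9]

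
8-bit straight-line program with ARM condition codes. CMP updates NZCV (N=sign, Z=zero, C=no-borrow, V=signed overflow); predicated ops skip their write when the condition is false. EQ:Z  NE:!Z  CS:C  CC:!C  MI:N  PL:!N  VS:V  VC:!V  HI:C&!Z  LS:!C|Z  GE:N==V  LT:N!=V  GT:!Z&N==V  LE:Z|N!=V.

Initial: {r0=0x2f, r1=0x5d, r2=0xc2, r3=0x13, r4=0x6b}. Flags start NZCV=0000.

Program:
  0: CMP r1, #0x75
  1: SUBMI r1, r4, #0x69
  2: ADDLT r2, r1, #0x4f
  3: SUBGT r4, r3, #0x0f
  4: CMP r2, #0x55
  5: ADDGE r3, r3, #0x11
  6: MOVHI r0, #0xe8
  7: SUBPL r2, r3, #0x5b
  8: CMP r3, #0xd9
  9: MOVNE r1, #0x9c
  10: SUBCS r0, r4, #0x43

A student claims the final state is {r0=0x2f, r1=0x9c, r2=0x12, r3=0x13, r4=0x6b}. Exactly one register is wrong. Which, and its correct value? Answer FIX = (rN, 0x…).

FIX = (r2, 0x51)

0: ✓ CMP  NZCV=1000
1: ✓ SUBMI  r1←0x02
2: ✓ ADDLT  r2←0x51
3: · SUBGT
4: ✓ CMP  NZCV=1000
5: · ADDGE
6: · MOVHI
7: · SUBPL
8: ✓ CMP  NZCV=0000
9: ✓ MOVNE  r1←0x9c
10: · SUBCS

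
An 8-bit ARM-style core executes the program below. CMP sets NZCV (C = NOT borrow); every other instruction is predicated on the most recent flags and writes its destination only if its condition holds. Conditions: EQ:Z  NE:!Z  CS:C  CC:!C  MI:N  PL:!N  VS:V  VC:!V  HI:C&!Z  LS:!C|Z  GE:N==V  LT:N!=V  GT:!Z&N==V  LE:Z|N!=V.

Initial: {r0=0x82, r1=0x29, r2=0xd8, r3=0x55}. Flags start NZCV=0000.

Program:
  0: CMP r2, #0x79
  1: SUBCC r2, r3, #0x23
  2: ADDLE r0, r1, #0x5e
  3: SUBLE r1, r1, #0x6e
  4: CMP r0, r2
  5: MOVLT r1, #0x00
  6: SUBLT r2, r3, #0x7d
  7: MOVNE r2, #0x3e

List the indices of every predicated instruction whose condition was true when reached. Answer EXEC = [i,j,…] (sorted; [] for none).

EXEC = [2,3,5,6,7]

[0] flags=0011 → (cmp)
[1] flags=0011 CC?F → skip
[2] flags=0011 LE?T → r0=0x87
[3] flags=0011 LE?T → r1=0xbb
[4] flags=1000 → (cmp)
[5] flags=1000 LT?T → r1=0x00
[6] flags=1000 LT?T → r2=0xd8
[7] flags=1000 NE?T → r2=0x3e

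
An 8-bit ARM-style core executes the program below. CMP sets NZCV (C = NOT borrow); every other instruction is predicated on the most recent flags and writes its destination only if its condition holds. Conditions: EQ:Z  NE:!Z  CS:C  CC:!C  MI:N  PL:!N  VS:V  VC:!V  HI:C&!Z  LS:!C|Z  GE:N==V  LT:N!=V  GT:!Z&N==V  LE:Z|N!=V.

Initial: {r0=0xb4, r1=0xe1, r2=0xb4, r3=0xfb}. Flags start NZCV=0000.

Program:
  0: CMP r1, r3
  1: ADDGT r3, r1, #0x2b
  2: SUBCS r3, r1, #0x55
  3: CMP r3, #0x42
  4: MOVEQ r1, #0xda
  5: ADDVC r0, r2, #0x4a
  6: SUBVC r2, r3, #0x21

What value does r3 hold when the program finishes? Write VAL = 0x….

VAL = 0xfb

0: ✓ CMP  NZCV=1000
1: · ADDGT
2: · SUBCS
3: ✓ CMP  NZCV=1010
4: · MOVEQ
5: ✓ ADDVC  r0←0xfe
6: ✓ SUBVC  r2←0xda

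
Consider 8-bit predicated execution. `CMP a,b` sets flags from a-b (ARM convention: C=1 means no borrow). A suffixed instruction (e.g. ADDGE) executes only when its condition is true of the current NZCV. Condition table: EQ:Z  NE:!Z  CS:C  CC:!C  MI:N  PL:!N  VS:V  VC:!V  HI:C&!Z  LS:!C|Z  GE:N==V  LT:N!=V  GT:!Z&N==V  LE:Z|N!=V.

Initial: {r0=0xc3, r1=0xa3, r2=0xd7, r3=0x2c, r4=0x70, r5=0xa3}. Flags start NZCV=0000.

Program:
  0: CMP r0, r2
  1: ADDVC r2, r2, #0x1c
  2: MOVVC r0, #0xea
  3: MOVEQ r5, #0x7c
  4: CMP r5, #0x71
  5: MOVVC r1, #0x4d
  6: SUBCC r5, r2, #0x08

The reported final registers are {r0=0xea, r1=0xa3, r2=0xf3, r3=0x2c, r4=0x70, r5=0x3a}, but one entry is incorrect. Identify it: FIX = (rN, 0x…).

0: ✓ CMP  NZCV=1000
1: ✓ ADDVC  r2←0xf3
2: ✓ MOVVC  r0←0xea
3: · MOVEQ
4: ✓ CMP  NZCV=0011
5: · MOVVC
6: · SUBCC

FIX = (r5, 0xa3)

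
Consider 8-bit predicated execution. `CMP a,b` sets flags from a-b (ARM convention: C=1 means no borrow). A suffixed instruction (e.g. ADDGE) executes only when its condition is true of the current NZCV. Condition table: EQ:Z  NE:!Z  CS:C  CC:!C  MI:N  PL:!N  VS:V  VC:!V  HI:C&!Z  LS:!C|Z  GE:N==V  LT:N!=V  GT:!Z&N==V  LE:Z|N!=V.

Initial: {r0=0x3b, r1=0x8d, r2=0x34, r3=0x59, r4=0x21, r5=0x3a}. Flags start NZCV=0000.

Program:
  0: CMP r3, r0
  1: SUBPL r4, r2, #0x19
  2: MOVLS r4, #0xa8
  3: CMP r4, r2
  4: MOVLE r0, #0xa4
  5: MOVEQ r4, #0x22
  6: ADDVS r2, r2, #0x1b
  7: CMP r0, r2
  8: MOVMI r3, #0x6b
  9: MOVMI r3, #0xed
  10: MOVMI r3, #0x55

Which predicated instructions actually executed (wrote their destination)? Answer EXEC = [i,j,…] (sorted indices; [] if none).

EXEC = [1,4]

[0] flags=0010 → (cmp)
[1] flags=0010 PL?T → r4=0x1b
[2] flags=0010 LS?F → skip
[3] flags=1000 → (cmp)
[4] flags=1000 LE?T → r0=0xa4
[5] flags=1000 EQ?F → skip
[6] flags=1000 VS?F → skip
[7] flags=0011 → (cmp)
[8] flags=0011 MI?F → skip
[9] flags=0011 MI?F → skip
[10] flags=0011 MI?F → skip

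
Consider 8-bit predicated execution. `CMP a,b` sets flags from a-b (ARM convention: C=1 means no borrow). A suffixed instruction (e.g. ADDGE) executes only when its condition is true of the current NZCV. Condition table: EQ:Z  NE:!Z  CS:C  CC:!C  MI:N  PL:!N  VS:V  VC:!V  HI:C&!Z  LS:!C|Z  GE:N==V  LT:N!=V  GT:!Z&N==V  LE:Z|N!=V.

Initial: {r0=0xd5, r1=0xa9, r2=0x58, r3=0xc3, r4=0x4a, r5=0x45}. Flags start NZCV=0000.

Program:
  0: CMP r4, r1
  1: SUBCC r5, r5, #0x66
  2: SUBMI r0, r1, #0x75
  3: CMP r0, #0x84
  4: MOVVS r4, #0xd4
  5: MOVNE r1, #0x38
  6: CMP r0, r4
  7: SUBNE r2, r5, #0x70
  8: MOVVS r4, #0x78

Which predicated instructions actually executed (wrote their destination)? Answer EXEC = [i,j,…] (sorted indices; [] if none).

[0] flags=1001 → (cmp)
[1] flags=1001 CC?T → r5=0xdf
[2] flags=1001 MI?T → r0=0x34
[3] flags=1001 → (cmp)
[4] flags=1001 VS?T → r4=0xd4
[5] flags=1001 NE?T → r1=0x38
[6] flags=0000 → (cmp)
[7] flags=0000 NE?T → r2=0x6f
[8] flags=0000 VS?F → skip

EXEC = [1,2,4,5,7]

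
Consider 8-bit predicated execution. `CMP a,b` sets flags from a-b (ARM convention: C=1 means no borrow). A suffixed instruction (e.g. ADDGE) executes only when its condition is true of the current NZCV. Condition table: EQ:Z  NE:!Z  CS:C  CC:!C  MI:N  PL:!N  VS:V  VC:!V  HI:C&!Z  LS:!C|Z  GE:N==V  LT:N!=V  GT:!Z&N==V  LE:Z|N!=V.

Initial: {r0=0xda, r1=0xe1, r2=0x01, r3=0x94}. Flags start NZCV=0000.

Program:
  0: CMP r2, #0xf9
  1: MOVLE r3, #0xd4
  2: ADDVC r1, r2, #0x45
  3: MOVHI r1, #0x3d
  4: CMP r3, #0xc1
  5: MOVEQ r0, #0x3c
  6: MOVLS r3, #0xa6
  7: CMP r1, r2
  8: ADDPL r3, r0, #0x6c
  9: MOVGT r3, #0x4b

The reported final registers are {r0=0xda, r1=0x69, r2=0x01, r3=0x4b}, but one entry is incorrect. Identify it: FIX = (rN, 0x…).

[0] flags=0000 → (cmp)
[1] flags=0000 LE?F → skip
[2] flags=0000 VC?T → r1=0x46
[3] flags=0000 HI?F → skip
[4] flags=1000 → (cmp)
[5] flags=1000 EQ?F → skip
[6] flags=1000 LS?T → r3=0xa6
[7] flags=0010 → (cmp)
[8] flags=0010 PL?T → r3=0x46
[9] flags=0010 GT?T → r3=0x4b

FIX = (r1, 0x46)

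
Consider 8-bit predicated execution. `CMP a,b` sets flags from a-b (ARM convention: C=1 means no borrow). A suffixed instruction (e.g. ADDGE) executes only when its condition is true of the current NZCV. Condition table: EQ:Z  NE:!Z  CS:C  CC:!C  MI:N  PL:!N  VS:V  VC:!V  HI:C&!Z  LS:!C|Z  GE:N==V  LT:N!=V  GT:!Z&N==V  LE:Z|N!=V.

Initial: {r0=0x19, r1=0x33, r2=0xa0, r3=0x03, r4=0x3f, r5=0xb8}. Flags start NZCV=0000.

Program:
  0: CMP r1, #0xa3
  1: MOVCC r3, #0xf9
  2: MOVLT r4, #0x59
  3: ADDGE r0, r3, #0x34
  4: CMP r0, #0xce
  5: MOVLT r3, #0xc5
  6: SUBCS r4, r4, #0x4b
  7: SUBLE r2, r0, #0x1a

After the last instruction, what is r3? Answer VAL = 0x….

[0] flags=1001 → (cmp)
[1] flags=1001 CC?T → r3=0xf9
[2] flags=1001 LT?F → skip
[3] flags=1001 GE?T → r0=0x2d
[4] flags=0000 → (cmp)
[5] flags=0000 LT?F → skip
[6] flags=0000 CS?F → skip
[7] flags=0000 LE?F → skip

VAL = 0xf9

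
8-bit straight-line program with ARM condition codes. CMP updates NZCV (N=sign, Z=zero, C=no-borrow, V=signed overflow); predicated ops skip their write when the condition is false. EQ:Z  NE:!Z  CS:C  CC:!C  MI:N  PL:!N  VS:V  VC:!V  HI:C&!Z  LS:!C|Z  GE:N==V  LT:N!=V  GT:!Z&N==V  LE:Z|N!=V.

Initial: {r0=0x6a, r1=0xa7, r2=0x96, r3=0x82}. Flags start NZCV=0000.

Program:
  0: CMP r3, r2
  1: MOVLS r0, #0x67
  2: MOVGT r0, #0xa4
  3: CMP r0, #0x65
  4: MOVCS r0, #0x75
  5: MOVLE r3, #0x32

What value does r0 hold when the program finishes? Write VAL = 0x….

VAL = 0x75

0: ✓ CMP  NZCV=1000
1: ✓ MOVLS  r0←0x67
2: · MOVGT
3: ✓ CMP  NZCV=0010
4: ✓ MOVCS  r0←0x75
5: · MOVLE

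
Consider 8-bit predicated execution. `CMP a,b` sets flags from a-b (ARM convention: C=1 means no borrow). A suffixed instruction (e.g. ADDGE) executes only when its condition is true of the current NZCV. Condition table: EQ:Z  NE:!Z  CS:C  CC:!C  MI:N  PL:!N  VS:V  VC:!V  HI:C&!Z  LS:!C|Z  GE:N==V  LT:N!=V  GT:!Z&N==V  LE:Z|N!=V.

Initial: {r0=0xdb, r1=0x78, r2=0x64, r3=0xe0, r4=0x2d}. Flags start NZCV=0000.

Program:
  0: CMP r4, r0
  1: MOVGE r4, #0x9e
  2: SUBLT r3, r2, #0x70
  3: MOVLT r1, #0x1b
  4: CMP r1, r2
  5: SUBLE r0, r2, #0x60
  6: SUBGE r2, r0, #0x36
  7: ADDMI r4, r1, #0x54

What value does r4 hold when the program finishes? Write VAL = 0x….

[0] flags=0000 → (cmp)
[1] flags=0000 GE?T → r4=0x9e
[2] flags=0000 LT?F → skip
[3] flags=0000 LT?F → skip
[4] flags=0010 → (cmp)
[5] flags=0010 LE?F → skip
[6] flags=0010 GE?T → r2=0xa5
[7] flags=0010 MI?F → skip

VAL = 0x9e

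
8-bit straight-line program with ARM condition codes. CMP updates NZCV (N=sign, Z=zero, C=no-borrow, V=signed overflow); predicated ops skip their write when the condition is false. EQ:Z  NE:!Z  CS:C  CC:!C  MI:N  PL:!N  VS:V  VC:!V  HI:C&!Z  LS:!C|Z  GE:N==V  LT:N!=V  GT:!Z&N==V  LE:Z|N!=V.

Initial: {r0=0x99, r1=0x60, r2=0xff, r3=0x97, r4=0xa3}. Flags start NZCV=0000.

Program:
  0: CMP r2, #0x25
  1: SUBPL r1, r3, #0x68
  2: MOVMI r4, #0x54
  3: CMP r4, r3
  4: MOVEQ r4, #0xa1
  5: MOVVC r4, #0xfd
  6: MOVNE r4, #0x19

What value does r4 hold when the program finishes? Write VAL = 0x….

VAL = 0x19

[0] flags=1010 → (cmp)
[1] flags=1010 PL?F → skip
[2] flags=1010 MI?T → r4=0x54
[3] flags=1001 → (cmp)
[4] flags=1001 EQ?F → skip
[5] flags=1001 VC?F → skip
[6] flags=1001 NE?T → r4=0x19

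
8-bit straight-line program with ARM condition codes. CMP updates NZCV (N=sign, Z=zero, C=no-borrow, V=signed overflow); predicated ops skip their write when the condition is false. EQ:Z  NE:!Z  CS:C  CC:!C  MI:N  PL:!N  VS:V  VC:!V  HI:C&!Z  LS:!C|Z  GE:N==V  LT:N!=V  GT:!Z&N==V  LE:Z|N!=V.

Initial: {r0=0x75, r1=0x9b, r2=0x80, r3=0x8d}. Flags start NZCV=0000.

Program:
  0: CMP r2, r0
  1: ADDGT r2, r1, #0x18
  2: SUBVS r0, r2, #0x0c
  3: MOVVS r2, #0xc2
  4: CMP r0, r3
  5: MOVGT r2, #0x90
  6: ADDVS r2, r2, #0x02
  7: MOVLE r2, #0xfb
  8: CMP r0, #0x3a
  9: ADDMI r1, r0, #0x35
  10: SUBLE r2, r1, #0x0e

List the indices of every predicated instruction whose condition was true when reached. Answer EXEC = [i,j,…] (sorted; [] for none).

EXEC = [2,3,5,6]

0: ✓ CMP  NZCV=0011
1: · ADDGT
2: ✓ SUBVS  r0←0x74
3: ✓ MOVVS  r2←0xc2
4: ✓ CMP  NZCV=1001
5: ✓ MOVGT  r2←0x90
6: ✓ ADDVS  r2←0x92
7: · MOVLE
8: ✓ CMP  NZCV=0010
9: · ADDMI
10: · SUBLE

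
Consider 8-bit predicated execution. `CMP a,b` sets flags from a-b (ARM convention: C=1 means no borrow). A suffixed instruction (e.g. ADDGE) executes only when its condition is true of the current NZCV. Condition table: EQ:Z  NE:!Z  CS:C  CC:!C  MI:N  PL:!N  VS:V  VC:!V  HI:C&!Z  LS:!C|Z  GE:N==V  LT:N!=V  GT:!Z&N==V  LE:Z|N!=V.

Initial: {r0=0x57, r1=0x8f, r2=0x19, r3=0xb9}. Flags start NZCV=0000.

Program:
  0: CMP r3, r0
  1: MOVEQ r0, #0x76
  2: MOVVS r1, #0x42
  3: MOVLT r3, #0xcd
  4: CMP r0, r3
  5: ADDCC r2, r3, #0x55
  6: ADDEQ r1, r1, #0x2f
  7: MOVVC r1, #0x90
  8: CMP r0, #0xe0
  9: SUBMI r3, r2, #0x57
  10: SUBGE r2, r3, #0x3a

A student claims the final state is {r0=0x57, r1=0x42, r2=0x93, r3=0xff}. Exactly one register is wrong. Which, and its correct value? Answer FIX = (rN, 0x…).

[0] flags=0011 → (cmp)
[1] flags=0011 EQ?F → skip
[2] flags=0011 VS?T → r1=0x42
[3] flags=0011 LT?T → r3=0xcd
[4] flags=1001 → (cmp)
[5] flags=1001 CC?T → r2=0x22
[6] flags=1001 EQ?F → skip
[7] flags=1001 VC?F → skip
[8] flags=0000 → (cmp)
[9] flags=0000 MI?F → skip
[10] flags=0000 GE?T → r2=0x93

FIX = (r3, 0xcd)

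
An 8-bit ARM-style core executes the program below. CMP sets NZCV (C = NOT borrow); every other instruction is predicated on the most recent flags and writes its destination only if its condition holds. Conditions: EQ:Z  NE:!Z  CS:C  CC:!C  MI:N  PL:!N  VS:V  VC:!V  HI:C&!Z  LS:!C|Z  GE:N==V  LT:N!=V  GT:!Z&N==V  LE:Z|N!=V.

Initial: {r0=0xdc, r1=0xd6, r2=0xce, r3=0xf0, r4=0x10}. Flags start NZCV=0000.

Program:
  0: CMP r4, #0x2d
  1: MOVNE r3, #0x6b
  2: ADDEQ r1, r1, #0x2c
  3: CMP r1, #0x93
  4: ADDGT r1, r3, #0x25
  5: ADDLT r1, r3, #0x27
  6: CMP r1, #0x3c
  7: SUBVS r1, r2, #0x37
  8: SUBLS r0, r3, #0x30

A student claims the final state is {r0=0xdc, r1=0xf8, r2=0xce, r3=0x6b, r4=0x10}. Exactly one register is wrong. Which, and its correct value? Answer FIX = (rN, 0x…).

[0] flags=1000 → (cmp)
[1] flags=1000 NE?T → r3=0x6b
[2] flags=1000 EQ?F → skip
[3] flags=0010 → (cmp)
[4] flags=0010 GT?T → r1=0x90
[5] flags=0010 LT?F → skip
[6] flags=0011 → (cmp)
[7] flags=0011 VS?T → r1=0x97
[8] flags=0011 LS?F → skip

FIX = (r1, 0x97)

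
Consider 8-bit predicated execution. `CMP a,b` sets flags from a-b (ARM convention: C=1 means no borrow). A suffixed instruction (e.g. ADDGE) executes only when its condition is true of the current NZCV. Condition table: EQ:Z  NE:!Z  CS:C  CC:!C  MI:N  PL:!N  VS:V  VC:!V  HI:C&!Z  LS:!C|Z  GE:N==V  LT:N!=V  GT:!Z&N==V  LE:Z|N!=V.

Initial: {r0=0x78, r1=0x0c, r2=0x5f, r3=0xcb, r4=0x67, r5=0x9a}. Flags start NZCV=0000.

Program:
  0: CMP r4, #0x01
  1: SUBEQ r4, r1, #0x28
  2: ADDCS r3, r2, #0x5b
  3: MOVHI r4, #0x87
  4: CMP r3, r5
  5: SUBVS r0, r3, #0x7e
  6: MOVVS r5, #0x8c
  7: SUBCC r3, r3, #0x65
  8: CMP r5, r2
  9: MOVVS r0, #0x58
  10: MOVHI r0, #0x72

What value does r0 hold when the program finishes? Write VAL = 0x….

VAL = 0x72

[0] flags=0010 → (cmp)
[1] flags=0010 EQ?F → skip
[2] flags=0010 CS?T → r3=0xba
[3] flags=0010 HI?T → r4=0x87
[4] flags=0010 → (cmp)
[5] flags=0010 VS?F → skip
[6] flags=0010 VS?F → skip
[7] flags=0010 CC?F → skip
[8] flags=0011 → (cmp)
[9] flags=0011 VS?T → r0=0x58
[10] flags=0011 HI?T → r0=0x72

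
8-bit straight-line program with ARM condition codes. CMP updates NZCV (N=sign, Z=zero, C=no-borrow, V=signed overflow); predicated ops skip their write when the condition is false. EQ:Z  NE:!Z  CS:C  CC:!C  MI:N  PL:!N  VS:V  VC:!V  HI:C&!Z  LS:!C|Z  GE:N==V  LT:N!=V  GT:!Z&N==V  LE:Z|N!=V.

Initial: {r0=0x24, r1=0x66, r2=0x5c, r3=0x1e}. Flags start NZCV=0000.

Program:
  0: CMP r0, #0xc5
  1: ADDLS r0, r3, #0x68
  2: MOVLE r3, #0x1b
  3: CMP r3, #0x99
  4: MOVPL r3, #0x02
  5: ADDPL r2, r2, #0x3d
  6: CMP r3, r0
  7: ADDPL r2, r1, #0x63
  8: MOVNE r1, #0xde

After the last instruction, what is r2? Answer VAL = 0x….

0: ✓ CMP  NZCV=0000
1: ✓ ADDLS  r0←0x86
2: · MOVLE
3: ✓ CMP  NZCV=1001
4: · MOVPL
5: · ADDPL
6: ✓ CMP  NZCV=1001
7: · ADDPL
8: ✓ MOVNE  r1←0xde

VAL = 0x5c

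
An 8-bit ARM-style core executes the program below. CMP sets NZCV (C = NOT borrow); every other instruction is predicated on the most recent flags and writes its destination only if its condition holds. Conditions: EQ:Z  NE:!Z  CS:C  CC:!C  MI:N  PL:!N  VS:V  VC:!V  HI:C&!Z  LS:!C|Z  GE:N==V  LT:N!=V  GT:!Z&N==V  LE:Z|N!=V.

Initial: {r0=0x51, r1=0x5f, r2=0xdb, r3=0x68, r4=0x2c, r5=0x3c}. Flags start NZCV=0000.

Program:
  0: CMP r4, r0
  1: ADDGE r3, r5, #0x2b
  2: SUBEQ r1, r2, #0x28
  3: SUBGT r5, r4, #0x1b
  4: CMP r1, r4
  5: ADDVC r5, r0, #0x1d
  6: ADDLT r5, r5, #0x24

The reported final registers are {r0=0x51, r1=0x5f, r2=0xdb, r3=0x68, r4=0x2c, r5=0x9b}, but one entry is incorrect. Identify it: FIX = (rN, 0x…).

0: ✓ CMP  NZCV=1000
1: · ADDGE
2: · SUBEQ
3: · SUBGT
4: ✓ CMP  NZCV=0010
5: ✓ ADDVC  r5←0x6e
6: · ADDLT

FIX = (r5, 0x6e)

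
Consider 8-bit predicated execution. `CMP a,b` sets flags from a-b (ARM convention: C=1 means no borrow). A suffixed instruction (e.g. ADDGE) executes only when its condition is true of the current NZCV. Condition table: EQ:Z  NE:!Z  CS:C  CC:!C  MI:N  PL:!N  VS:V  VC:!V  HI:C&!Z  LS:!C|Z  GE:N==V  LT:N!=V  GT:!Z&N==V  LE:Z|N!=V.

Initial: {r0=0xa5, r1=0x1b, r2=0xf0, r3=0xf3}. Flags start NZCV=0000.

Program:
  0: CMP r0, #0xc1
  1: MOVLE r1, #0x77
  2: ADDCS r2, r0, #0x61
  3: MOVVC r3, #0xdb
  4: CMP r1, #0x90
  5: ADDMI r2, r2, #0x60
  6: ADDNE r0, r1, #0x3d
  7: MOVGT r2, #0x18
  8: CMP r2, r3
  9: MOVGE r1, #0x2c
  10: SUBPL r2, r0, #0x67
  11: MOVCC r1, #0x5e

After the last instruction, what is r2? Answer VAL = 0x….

[0] flags=1000 → (cmp)
[1] flags=1000 LE?T → r1=0x77
[2] flags=1000 CS?F → skip
[3] flags=1000 VC?T → r3=0xdb
[4] flags=1001 → (cmp)
[5] flags=1001 MI?T → r2=0x50
[6] flags=1001 NE?T → r0=0xb4
[7] flags=1001 GT?T → r2=0x18
[8] flags=0000 → (cmp)
[9] flags=0000 GE?T → r1=0x2c
[10] flags=0000 PL?T → r2=0x4d
[11] flags=0000 CC?T → r1=0x5e

VAL = 0x4d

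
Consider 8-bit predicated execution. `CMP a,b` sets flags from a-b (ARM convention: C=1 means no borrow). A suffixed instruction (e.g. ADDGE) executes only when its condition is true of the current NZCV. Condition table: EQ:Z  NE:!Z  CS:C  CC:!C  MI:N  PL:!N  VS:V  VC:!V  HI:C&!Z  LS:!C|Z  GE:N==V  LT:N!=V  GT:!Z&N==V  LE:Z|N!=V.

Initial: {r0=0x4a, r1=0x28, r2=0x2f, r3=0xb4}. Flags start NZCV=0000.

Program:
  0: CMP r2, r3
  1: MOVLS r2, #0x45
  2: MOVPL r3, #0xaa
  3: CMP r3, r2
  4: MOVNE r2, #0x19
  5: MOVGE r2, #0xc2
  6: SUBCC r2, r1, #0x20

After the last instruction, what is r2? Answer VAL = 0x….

VAL = 0x19

0: ✓ CMP  NZCV=0000
1: ✓ MOVLS  r2←0x45
2: ✓ MOVPL  r3←0xaa
3: ✓ CMP  NZCV=0011
4: ✓ MOVNE  r2←0x19
5: · MOVGE
6: · SUBCC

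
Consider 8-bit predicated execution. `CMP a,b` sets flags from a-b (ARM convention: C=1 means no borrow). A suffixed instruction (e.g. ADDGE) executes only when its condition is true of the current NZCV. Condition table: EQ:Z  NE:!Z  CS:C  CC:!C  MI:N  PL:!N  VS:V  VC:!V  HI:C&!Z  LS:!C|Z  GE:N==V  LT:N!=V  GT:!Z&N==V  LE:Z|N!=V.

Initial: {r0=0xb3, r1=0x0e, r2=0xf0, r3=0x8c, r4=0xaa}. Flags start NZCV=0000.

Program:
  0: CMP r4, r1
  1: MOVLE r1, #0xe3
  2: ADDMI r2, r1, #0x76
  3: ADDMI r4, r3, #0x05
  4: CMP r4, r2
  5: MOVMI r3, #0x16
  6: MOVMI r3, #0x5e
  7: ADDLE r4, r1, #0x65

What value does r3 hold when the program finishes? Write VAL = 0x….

VAL = 0x8c

0: ✓ CMP  NZCV=1010
1: ✓ MOVLE  r1←0xe3
2: ✓ ADDMI  r2←0x59
3: ✓ ADDMI  r4←0x91
4: ✓ CMP  NZCV=0011
5: · MOVMI
6: · MOVMI
7: ✓ ADDLE  r4←0x48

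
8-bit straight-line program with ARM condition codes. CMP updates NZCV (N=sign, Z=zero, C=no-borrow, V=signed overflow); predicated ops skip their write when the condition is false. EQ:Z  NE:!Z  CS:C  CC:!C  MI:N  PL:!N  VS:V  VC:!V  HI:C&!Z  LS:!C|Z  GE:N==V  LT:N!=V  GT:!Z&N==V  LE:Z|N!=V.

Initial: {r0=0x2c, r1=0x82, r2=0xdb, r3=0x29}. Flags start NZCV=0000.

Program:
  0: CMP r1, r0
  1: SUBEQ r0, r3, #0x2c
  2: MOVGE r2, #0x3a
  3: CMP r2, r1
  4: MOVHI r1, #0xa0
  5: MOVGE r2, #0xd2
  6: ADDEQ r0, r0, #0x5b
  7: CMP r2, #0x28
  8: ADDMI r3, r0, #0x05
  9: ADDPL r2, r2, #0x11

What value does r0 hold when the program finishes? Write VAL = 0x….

VAL = 0x2c

0: ✓ CMP  NZCV=0011
1: · SUBEQ
2: · MOVGE
3: ✓ CMP  NZCV=0010
4: ✓ MOVHI  r1←0xa0
5: ✓ MOVGE  r2←0xd2
6: · ADDEQ
7: ✓ CMP  NZCV=1010
8: ✓ ADDMI  r3←0x31
9: · ADDPL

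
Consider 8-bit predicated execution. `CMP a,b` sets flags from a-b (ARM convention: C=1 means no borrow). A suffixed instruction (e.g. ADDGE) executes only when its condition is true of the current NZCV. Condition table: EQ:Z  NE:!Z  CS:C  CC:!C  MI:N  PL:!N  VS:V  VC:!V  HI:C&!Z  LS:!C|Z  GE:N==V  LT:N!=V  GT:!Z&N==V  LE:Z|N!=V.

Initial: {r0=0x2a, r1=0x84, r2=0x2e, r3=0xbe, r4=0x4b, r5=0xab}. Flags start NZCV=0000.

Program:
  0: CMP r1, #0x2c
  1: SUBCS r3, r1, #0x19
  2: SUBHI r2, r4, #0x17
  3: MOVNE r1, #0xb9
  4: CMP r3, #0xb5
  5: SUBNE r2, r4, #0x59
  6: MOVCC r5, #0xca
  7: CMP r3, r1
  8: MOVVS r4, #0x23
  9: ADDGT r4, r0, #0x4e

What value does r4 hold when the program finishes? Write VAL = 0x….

VAL = 0x78

[0] flags=0011 → (cmp)
[1] flags=0011 CS?T → r3=0x6b
[2] flags=0011 HI?T → r2=0x34
[3] flags=0011 NE?T → r1=0xb9
[4] flags=1001 → (cmp)
[5] flags=1001 NE?T → r2=0xf2
[6] flags=1001 CC?T → r5=0xca
[7] flags=1001 → (cmp)
[8] flags=1001 VS?T → r4=0x23
[9] flags=1001 GT?T → r4=0x78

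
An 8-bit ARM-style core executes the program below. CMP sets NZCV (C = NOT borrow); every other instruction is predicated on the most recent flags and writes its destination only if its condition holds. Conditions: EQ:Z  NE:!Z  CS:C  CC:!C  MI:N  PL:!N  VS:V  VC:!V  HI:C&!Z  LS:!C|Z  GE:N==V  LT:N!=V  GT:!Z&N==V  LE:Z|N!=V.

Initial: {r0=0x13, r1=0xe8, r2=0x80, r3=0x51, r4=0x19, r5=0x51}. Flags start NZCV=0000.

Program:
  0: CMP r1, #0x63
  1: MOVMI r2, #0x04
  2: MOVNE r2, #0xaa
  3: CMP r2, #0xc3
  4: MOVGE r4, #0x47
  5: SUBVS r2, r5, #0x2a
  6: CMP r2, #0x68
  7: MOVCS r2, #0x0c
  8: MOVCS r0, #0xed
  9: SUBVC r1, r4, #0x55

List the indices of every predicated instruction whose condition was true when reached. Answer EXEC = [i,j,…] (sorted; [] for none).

EXEC = [1,2,7,8]

[0] flags=1010 → (cmp)
[1] flags=1010 MI?T → r2=0x04
[2] flags=1010 NE?T → r2=0xaa
[3] flags=1000 → (cmp)
[4] flags=1000 GE?F → skip
[5] flags=1000 VS?F → skip
[6] flags=0011 → (cmp)
[7] flags=0011 CS?T → r2=0x0c
[8] flags=0011 CS?T → r0=0xed
[9] flags=0011 VC?F → skip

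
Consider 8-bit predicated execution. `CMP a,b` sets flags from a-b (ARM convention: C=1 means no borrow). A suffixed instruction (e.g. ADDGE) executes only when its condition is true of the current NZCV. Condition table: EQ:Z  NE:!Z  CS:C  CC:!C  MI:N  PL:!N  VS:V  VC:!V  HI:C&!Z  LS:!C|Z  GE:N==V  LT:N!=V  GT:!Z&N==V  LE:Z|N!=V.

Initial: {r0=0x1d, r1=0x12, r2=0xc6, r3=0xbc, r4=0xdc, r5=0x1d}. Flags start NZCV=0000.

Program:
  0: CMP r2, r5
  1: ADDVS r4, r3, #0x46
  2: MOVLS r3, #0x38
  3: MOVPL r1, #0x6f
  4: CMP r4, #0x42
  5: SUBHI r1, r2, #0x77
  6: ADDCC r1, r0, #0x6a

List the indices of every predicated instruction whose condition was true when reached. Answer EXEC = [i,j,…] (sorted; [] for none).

EXEC = [5]

0: ✓ CMP  NZCV=1010
1: · ADDVS
2: · MOVLS
3: · MOVPL
4: ✓ CMP  NZCV=1010
5: ✓ SUBHI  r1←0x4f
6: · ADDCC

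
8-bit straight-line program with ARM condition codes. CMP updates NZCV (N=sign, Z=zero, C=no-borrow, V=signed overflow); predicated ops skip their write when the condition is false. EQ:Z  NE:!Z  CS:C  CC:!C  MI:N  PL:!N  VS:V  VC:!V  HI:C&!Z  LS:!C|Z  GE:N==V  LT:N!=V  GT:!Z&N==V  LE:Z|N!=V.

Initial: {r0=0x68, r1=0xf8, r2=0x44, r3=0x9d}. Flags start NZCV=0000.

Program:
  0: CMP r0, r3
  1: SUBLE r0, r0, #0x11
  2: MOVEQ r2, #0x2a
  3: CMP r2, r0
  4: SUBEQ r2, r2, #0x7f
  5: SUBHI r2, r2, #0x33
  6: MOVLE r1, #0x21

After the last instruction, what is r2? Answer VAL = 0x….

[0] flags=1001 → (cmp)
[1] flags=1001 LE?F → skip
[2] flags=1001 EQ?F → skip
[3] flags=1000 → (cmp)
[4] flags=1000 EQ?F → skip
[5] flags=1000 HI?F → skip
[6] flags=1000 LE?T → r1=0x21

VAL = 0x44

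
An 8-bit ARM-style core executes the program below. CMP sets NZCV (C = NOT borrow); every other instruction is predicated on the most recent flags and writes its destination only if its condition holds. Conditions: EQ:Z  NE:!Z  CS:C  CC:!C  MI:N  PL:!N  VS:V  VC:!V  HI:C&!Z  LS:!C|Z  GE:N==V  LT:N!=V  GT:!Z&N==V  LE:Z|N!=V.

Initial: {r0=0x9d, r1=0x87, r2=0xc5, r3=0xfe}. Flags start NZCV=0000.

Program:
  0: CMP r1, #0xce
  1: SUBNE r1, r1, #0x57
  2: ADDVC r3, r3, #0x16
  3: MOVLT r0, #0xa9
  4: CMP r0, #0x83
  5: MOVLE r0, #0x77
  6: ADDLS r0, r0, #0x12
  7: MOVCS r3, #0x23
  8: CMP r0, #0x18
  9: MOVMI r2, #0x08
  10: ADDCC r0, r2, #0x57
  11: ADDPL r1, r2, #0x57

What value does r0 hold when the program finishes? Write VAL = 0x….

VAL = 0xa9

[0] flags=1000 → (cmp)
[1] flags=1000 NE?T → r1=0x30
[2] flags=1000 VC?T → r3=0x14
[3] flags=1000 LT?T → r0=0xa9
[4] flags=0010 → (cmp)
[5] flags=0010 LE?F → skip
[6] flags=0010 LS?F → skip
[7] flags=0010 CS?T → r3=0x23
[8] flags=1010 → (cmp)
[9] flags=1010 MI?T → r2=0x08
[10] flags=1010 CC?F → skip
[11] flags=1010 PL?F → skip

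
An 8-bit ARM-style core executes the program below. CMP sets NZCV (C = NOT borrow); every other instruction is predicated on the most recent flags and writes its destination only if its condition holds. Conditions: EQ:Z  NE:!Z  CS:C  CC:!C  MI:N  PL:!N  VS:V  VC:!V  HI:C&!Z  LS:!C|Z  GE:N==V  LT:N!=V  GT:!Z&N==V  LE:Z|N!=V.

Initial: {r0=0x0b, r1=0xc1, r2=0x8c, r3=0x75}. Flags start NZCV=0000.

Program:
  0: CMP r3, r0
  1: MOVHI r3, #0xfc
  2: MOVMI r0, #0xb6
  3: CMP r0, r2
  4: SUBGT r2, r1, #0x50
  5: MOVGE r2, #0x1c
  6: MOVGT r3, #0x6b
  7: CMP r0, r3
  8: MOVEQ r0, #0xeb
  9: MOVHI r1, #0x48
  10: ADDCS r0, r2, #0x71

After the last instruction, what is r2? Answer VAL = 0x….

0: ✓ CMP  NZCV=0010
1: ✓ MOVHI  r3←0xfc
2: · MOVMI
3: ✓ CMP  NZCV=0000
4: ✓ SUBGT  r2←0x71
5: ✓ MOVGE  r2←0x1c
6: ✓ MOVGT  r3←0x6b
7: ✓ CMP  NZCV=1000
8: · MOVEQ
9: · MOVHI
10: · ADDCS

VAL = 0x1c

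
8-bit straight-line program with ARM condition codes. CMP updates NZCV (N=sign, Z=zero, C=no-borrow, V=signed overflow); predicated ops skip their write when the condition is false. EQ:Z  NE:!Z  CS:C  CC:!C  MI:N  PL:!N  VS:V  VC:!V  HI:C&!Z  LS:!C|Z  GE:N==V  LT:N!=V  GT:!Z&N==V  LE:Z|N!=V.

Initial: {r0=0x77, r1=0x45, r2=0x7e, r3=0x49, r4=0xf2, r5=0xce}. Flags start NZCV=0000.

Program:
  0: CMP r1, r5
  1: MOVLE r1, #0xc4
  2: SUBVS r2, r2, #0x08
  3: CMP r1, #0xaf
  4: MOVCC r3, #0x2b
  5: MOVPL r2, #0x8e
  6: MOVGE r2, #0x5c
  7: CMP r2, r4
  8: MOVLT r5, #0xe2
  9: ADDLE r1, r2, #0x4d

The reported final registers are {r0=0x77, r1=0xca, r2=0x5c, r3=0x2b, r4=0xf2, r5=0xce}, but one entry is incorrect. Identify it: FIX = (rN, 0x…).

0: ✓ CMP  NZCV=0000
1: · MOVLE
2: · SUBVS
3: ✓ CMP  NZCV=1001
4: ✓ MOVCC  r3←0x2b
5: · MOVPL
6: ✓ MOVGE  r2←0x5c
7: ✓ CMP  NZCV=0000
8: · MOVLT
9: · ADDLE

FIX = (r1, 0x45)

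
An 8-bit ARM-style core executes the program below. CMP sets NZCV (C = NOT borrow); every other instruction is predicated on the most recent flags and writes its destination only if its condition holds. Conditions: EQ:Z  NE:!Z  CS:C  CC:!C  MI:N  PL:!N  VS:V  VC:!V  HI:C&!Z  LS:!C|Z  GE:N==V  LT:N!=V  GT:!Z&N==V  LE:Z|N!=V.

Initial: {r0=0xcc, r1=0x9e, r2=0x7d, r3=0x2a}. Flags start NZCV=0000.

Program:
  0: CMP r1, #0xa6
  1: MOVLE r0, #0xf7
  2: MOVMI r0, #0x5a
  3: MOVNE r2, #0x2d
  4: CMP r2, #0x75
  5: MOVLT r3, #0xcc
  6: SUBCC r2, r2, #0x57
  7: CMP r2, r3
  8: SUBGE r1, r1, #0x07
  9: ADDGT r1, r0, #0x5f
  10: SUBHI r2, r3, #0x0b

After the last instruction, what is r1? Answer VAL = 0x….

VAL = 0xb9

[0] flags=1000 → (cmp)
[1] flags=1000 LE?T → r0=0xf7
[2] flags=1000 MI?T → r0=0x5a
[3] flags=1000 NE?T → r2=0x2d
[4] flags=1000 → (cmp)
[5] flags=1000 LT?T → r3=0xcc
[6] flags=1000 CC?T → r2=0xd6
[7] flags=0010 → (cmp)
[8] flags=0010 GE?T → r1=0x97
[9] flags=0010 GT?T → r1=0xb9
[10] flags=0010 HI?T → r2=0xc1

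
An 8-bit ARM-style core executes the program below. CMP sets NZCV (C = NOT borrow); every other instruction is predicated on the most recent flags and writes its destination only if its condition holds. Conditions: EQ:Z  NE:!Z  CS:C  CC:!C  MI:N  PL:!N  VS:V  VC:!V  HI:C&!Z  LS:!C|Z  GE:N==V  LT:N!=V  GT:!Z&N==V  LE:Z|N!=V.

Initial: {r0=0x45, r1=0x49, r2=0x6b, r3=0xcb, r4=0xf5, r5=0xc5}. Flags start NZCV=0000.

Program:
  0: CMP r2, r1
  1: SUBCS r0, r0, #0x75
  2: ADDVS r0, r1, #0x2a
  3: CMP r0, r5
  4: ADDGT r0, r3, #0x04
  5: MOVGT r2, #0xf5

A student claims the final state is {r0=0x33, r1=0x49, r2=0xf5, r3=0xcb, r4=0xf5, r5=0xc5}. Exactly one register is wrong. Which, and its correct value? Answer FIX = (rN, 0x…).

FIX = (r0, 0xcf)

[0] flags=0010 → (cmp)
[1] flags=0010 CS?T → r0=0xd0
[2] flags=0010 VS?F → skip
[3] flags=0010 → (cmp)
[4] flags=0010 GT?T → r0=0xcf
[5] flags=0010 GT?T → r2=0xf5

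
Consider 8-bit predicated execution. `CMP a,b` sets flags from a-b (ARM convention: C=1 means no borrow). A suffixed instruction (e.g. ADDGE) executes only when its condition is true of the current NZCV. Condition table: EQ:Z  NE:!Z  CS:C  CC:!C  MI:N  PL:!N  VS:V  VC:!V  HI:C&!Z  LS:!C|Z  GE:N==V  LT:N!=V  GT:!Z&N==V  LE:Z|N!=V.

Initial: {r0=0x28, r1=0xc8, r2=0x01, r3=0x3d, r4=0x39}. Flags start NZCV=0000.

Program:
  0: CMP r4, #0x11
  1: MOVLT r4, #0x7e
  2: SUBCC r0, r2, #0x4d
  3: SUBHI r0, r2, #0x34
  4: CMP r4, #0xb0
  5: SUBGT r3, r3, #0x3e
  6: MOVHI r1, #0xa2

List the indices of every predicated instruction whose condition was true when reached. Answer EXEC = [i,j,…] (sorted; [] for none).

0: ✓ CMP  NZCV=0010
1: · MOVLT
2: · SUBCC
3: ✓ SUBHI  r0←0xcd
4: ✓ CMP  NZCV=1001
5: ✓ SUBGT  r3←0xff
6: · MOVHI

EXEC = [3,5]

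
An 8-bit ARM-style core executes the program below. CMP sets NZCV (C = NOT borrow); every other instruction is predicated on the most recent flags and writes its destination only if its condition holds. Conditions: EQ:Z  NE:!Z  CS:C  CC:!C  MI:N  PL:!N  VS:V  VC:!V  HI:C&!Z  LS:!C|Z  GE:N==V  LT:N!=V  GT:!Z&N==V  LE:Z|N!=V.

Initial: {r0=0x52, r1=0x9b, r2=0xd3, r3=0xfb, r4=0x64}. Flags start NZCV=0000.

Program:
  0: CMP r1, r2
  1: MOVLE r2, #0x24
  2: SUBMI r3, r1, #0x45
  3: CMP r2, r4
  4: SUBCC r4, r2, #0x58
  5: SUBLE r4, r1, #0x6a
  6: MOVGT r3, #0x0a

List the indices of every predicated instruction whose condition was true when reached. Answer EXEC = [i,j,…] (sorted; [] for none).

EXEC = [1,2,4,5]

0: ✓ CMP  NZCV=1000
1: ✓ MOVLE  r2←0x24
2: ✓ SUBMI  r3←0x56
3: ✓ CMP  NZCV=1000
4: ✓ SUBCC  r4←0xcc
5: ✓ SUBLE  r4←0x31
6: · MOVGT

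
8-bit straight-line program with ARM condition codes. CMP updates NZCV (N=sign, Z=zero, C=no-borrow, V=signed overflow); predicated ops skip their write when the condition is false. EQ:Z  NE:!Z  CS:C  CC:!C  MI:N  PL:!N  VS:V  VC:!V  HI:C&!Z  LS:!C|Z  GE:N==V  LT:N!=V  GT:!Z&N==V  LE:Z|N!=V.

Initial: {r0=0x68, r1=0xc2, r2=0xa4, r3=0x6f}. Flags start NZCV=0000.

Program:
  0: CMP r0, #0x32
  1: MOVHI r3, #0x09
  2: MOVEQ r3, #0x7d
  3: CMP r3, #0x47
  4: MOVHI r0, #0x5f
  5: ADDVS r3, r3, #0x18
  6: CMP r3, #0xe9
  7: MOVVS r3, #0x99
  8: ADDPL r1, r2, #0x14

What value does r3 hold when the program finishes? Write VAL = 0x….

[0] flags=0010 → (cmp)
[1] flags=0010 HI?T → r3=0x09
[2] flags=0010 EQ?F → skip
[3] flags=1000 → (cmp)
[4] flags=1000 HI?F → skip
[5] flags=1000 VS?F → skip
[6] flags=0000 → (cmp)
[7] flags=0000 VS?F → skip
[8] flags=0000 PL?T → r1=0xb8

VAL = 0x09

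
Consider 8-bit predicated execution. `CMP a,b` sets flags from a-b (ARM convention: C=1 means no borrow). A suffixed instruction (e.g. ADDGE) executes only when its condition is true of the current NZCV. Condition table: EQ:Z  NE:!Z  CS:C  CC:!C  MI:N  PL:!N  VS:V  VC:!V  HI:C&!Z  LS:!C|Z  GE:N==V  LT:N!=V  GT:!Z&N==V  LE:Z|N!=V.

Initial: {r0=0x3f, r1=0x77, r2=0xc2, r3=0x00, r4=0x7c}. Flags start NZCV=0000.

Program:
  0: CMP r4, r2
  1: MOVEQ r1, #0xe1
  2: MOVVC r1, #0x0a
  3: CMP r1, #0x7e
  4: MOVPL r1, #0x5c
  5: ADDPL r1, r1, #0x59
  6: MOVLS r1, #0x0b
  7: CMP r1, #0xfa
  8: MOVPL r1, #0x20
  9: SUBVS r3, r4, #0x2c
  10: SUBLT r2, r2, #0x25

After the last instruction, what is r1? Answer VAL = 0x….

[0] flags=1001 → (cmp)
[1] flags=1001 EQ?F → skip
[2] flags=1001 VC?F → skip
[3] flags=1000 → (cmp)
[4] flags=1000 PL?F → skip
[5] flags=1000 PL?F → skip
[6] flags=1000 LS?T → r1=0x0b
[7] flags=0000 → (cmp)
[8] flags=0000 PL?T → r1=0x20
[9] flags=0000 VS?F → skip
[10] flags=0000 LT?F → skip

VAL = 0x20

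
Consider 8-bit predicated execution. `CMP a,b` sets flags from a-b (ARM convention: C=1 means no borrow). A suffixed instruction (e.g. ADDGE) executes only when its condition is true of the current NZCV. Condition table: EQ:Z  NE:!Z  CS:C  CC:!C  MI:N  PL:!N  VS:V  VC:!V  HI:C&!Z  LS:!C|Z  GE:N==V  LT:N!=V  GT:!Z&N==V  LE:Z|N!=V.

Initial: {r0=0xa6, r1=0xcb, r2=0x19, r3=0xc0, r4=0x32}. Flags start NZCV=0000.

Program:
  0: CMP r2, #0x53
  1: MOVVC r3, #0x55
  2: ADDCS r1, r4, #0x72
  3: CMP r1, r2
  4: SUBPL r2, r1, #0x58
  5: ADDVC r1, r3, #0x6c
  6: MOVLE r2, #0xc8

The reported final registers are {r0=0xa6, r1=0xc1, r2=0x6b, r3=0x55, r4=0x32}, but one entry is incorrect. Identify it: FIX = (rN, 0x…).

0: ✓ CMP  NZCV=1000
1: ✓ MOVVC  r3←0x55
2: · ADDCS
3: ✓ CMP  NZCV=1010
4: · SUBPL
5: ✓ ADDVC  r1←0xc1
6: ✓ MOVLE  r2←0xc8

FIX = (r2, 0xc8)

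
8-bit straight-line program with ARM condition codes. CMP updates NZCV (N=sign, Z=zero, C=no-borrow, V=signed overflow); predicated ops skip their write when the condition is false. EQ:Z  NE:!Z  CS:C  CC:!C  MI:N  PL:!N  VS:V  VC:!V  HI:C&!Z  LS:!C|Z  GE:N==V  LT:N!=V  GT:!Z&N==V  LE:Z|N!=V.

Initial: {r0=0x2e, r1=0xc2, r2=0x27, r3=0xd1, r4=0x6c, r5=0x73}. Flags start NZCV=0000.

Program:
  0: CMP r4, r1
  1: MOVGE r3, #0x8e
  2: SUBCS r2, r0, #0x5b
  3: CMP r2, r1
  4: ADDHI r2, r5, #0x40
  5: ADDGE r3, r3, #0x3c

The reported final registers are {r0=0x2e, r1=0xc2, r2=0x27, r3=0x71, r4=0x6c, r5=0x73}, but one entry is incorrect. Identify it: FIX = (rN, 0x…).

[0] flags=1001 → (cmp)
[1] flags=1001 GE?T → r3=0x8e
[2] flags=1001 CS?F → skip
[3] flags=0000 → (cmp)
[4] flags=0000 HI?F → skip
[5] flags=0000 GE?T → r3=0xca

FIX = (r3, 0xca)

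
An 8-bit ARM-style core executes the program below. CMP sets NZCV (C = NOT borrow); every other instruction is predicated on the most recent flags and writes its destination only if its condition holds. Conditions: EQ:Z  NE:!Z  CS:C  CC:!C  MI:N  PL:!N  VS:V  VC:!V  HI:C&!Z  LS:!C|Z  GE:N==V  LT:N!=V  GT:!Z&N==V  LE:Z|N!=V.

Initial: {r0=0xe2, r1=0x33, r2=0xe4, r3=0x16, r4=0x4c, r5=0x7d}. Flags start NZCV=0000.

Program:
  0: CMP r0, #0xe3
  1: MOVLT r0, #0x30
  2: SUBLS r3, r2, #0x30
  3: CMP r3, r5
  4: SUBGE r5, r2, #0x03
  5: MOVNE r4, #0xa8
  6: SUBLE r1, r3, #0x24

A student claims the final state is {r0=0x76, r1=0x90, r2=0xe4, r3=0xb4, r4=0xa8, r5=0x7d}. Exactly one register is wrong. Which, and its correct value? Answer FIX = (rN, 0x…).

FIX = (r0, 0x30)

0: ✓ CMP  NZCV=1000
1: ✓ MOVLT  r0←0x30
2: ✓ SUBLS  r3←0xb4
3: ✓ CMP  NZCV=0011
4: · SUBGE
5: ✓ MOVNE  r4←0xa8
6: ✓ SUBLE  r1←0x90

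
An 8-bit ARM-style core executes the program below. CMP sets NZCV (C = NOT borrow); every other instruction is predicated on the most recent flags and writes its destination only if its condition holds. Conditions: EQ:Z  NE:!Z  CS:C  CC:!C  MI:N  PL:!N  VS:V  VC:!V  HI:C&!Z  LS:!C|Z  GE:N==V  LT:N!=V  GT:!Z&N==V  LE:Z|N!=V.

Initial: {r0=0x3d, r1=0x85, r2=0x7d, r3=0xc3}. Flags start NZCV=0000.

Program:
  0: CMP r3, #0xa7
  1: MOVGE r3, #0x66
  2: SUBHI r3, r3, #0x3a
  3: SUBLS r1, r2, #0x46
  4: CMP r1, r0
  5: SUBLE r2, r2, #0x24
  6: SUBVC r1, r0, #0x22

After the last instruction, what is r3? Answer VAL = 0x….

VAL = 0x2c

[0] flags=0010 → (cmp)
[1] flags=0010 GE?T → r3=0x66
[2] flags=0010 HI?T → r3=0x2c
[3] flags=0010 LS?F → skip
[4] flags=0011 → (cmp)
[5] flags=0011 LE?T → r2=0x59
[6] flags=0011 VC?F → skip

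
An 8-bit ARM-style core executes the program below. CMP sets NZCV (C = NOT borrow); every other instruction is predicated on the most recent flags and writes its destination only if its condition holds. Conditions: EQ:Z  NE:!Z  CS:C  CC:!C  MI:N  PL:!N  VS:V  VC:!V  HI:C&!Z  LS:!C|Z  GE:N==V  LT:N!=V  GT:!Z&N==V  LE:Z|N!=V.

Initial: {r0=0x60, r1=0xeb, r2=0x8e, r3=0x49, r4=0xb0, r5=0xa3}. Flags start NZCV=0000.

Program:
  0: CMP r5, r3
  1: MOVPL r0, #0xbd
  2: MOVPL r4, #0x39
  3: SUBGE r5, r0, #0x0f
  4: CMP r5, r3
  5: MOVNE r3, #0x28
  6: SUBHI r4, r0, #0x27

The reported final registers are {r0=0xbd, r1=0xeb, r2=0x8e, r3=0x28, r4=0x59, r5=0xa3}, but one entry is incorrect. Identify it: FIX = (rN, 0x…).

FIX = (r4, 0x96)

[0] flags=0011 → (cmp)
[1] flags=0011 PL?T → r0=0xbd
[2] flags=0011 PL?T → r4=0x39
[3] flags=0011 GE?F → skip
[4] flags=0011 → (cmp)
[5] flags=0011 NE?T → r3=0x28
[6] flags=0011 HI?T → r4=0x96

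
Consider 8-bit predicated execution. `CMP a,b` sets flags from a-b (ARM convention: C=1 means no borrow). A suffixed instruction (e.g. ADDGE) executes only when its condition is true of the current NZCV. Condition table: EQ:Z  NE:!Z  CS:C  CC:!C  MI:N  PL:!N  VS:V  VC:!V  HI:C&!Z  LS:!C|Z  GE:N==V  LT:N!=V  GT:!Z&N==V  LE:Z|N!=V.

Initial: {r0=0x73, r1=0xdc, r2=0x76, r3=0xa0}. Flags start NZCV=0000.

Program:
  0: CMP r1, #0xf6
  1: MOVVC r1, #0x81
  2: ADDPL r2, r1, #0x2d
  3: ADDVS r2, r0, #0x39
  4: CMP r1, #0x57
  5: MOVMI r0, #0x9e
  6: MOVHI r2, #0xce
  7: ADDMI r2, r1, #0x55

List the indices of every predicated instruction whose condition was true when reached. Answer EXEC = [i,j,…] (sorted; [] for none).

0: ✓ CMP  NZCV=1000
1: ✓ MOVVC  r1←0x81
2: · ADDPL
3: · ADDVS
4: ✓ CMP  NZCV=0011
5: · MOVMI
6: ✓ MOVHI  r2←0xce
7: · ADDMI

EXEC = [1,6]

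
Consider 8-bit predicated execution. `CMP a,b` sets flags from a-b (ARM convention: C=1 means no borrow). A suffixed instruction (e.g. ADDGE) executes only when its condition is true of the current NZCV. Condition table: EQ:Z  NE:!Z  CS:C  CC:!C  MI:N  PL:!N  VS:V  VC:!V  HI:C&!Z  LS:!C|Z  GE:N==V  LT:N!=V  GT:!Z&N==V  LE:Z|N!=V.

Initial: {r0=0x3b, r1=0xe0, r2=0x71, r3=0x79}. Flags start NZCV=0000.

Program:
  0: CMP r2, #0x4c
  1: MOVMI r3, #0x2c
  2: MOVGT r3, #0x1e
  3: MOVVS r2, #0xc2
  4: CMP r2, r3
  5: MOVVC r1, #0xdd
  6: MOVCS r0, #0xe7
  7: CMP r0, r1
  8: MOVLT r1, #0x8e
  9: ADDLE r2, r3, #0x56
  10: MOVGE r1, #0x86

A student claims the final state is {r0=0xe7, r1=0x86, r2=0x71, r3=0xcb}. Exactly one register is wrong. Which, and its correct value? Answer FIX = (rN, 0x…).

0: ✓ CMP  NZCV=0010
1: · MOVMI
2: ✓ MOVGT  r3←0x1e
3: · MOVVS
4: ✓ CMP  NZCV=0010
5: ✓ MOVVC  r1←0xdd
6: ✓ MOVCS  r0←0xe7
7: ✓ CMP  NZCV=0010
8: · MOVLT
9: · ADDLE
10: ✓ MOVGE  r1←0x86

FIX = (r3, 0x1e)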